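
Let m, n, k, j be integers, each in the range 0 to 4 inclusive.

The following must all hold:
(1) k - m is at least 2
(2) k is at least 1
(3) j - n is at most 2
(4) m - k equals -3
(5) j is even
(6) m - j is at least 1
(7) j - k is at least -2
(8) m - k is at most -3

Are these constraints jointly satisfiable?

Unsatisfiable

Constraints 6, 7, and 8 give k − m ≥ 3, m − j ≥ 1, j − k ≥ -2.
Adding all 3 inequalities: the left sides telescope to 0, and the right sides sum to 3 + 1 + (-2) = 2. So 0 ≥ 2, which is false.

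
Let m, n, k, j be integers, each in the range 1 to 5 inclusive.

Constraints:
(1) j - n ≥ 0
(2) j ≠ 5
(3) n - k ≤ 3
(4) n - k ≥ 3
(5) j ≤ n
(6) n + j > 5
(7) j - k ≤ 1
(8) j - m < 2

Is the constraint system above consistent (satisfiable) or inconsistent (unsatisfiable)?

Constraints 1, 4, and 7 give j − n ≥ 0, n − k ≥ 3, k − j ≥ -1.
Adding all 3 inequalities: the left sides telescope to 0, and the right sides sum to 0 + 3 + (-1) = 2. So 0 ≥ 2, which is false.

Unsatisfiable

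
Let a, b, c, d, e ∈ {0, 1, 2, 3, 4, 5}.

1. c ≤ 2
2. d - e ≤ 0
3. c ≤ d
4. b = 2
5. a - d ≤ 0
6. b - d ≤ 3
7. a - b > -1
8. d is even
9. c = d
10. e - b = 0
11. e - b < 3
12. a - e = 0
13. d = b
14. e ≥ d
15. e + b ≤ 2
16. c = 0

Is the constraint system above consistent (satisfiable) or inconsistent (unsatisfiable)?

Unsatisfiable

Constraint 16 fixes c = 0 and constraint 4 fixes b = 2. Constraints 9 and 13 give c = d = b, so c = b. But 0 ≠ 2 — contradiction.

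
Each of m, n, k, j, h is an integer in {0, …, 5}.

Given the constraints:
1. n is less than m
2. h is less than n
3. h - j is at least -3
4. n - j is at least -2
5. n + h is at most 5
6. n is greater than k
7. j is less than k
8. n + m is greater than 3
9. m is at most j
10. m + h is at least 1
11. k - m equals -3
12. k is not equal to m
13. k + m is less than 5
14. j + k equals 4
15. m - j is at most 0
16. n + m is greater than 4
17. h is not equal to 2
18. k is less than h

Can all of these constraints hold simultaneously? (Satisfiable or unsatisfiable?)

Constraints 1, 2, 7, 9, and 18 give h < n, n < m, m ≤ j, j < k, k < h. Chaining: h < n < m ≤ j < k < h, which forces h < h — impossible.

Unsatisfiable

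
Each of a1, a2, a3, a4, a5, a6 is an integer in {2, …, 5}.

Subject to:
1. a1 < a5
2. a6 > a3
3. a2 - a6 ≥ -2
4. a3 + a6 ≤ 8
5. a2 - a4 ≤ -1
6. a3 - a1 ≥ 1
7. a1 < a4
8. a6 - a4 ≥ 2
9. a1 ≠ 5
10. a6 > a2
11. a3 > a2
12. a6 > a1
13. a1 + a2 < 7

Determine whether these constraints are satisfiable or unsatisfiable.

Constraints 3, 5, and 8 give a2 − a6 ≥ -2, a6 − a4 ≥ 2, a4 − a2 ≥ 1.
Adding all 3 inequalities: the left sides telescope to 0, and the right sides sum to (-2) + 2 + 1 = 1. So 0 ≥ 1, which is false.

Unsatisfiable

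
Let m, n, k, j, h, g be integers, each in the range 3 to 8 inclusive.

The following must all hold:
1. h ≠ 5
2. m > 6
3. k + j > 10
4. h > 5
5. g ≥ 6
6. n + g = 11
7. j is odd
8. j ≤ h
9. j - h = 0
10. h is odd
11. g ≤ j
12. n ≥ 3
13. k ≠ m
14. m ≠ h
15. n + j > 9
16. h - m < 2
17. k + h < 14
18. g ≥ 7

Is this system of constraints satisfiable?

Take m = 8, n = 4, k = 4, j = 7, h = 7, g = 7. Then constraint 3: k + j = 11; constraint 6: n + g = 11; constraint 9: j - h = 0, and every other listed constraint is also met.

Satisfiable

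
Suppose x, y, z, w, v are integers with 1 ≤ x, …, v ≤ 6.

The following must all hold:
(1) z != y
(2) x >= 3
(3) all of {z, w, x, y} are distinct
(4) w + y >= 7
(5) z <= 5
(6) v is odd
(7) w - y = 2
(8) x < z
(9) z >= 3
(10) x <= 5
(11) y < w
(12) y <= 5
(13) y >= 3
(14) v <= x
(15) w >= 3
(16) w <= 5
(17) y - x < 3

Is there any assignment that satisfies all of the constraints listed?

Unsatisfiable

Constraints 2, 5, 9, 10, 12, 13, 15, and 16 confine each of z, w, x, y to the 3 values {3, …, 5}.
Constraint 3 requires all 4 of them to be distinct, but only 3 values are available — impossible by the pigeonhole principle.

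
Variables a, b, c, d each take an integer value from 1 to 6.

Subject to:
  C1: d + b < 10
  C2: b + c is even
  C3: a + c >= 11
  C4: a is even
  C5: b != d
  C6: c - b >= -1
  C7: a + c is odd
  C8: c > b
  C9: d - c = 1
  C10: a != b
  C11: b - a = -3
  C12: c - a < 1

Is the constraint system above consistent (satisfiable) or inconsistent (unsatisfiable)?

The assignment a = 6, b = 3, c = 5, d = 6 works:
  constraint 1 holds since d + b = 9.
  constraint 3 holds since a + c = 11.
The rest check out directly.

Satisfiable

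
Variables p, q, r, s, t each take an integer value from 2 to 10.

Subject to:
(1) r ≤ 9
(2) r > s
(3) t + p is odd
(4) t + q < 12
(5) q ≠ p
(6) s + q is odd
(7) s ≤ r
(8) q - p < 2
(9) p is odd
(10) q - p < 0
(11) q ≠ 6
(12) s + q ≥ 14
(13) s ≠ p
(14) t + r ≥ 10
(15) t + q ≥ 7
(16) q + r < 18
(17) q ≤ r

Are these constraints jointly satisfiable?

Try p = 9, q = 8, r = 8, s = 7, t = 2.
Check constraint 4: t + q = 10; constraint 8: q - p = -1; constraint 10: q - p = -1. The remaining constraints are straightforward to verify.

Satisfiable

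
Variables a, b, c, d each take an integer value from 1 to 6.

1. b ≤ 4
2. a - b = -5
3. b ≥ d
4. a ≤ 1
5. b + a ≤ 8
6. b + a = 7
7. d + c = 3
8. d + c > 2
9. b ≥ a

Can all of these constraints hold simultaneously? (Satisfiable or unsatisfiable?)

Unsatisfiable

From constraint 1: b ≤ 4. From constraint 4: a ≤ 1. Hence b + a ≤ 5. But constraint 6 requires b + a = 7, and 7 > 5. Contradiction.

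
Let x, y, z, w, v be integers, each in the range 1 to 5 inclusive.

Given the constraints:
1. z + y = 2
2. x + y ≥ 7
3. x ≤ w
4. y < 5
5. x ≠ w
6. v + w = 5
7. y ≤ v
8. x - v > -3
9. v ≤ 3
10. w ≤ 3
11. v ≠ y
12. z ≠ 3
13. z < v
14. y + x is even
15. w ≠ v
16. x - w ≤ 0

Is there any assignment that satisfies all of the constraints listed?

From constraints 3 and 10: x ≤ w ≤ 3. From constraints 7 and 9: y ≤ v ≤ 3. Hence x + y ≤ 6. But constraint 2 requires x + y ≥ 7, and 7 > 6. Contradiction.

Unsatisfiable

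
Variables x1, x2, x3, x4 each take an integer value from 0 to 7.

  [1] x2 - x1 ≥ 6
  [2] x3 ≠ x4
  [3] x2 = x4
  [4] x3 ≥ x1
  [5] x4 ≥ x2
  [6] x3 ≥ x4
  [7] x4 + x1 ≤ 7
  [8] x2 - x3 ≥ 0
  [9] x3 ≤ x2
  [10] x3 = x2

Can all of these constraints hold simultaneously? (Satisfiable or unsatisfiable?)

Unsatisfiable

From constraints 3 and 10, x3 = x2 = x4, so x3 = x4. But constraint 2 says x3 ≠ x4. Contradiction.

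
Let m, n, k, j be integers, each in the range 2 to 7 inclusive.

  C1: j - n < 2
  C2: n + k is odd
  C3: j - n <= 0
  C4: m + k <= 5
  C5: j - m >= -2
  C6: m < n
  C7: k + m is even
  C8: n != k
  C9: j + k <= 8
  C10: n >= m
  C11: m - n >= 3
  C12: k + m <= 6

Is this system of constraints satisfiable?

Constraints 3, 5, and 11 give m − n ≥ 3, n − j ≥ 0, j − m ≥ -2.
Adding all 3 inequalities: the left sides telescope to 0, and the right sides sum to 3 + 0 + (-2) = 1. So 0 ≥ 1, which is false.

Unsatisfiable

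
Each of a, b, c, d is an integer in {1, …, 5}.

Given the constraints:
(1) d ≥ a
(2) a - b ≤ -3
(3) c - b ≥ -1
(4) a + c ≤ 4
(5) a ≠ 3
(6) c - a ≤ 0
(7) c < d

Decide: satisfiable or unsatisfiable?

Constraints 2, 3, and 6 give a − c ≥ 0, c − b ≥ -1, b − a ≥ 3.
Adding all 3 inequalities: the left sides telescope to 0, and the right sides sum to 0 + (-1) + 3 = 2. So 0 ≥ 2, which is false.

Unsatisfiable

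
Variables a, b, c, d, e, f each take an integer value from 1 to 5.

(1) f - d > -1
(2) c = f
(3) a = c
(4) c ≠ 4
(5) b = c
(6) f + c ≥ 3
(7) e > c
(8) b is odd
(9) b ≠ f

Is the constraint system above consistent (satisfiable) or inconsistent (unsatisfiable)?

Unsatisfiable

From constraints 2 and 5, b = c = f, so b = f. But constraint 9 says b ≠ f. Contradiction.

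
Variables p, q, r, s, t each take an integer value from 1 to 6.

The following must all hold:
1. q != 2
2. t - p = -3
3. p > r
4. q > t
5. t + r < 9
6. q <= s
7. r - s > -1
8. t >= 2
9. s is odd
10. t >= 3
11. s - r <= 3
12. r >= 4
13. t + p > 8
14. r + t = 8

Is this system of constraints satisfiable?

The assignment p = 6, q = 5, r = 5, s = 5, t = 3 works:
  constraint 2 holds since t - p = -3.
  constraint 5 holds since t + r = 8.
  constraint 7 holds since r - s = 0.
The rest check out directly.

Satisfiable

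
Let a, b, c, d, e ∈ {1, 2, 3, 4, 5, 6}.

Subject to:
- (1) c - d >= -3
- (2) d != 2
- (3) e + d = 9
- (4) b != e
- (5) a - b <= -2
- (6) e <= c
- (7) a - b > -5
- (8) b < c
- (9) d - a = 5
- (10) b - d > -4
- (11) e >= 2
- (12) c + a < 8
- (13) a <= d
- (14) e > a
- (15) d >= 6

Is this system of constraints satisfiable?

Setting (a, b, c, d, e) = (1, 5, 6, 6, 3) satisfies everything: constraint 1: c - d = 0; constraint 3: e + d = 9, and the others follow.

Satisfiable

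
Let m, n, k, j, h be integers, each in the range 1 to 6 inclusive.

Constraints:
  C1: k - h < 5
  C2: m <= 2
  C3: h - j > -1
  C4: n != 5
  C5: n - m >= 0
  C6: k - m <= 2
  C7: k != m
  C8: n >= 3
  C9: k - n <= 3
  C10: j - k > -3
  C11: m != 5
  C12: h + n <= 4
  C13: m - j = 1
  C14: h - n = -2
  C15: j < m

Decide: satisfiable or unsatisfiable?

Take m = 2, n = 3, k = 3, j = 1, h = 1. Then constraint 1: k - h = 2; constraint 3: h - j = 0, and every other listed constraint is also met.

Satisfiable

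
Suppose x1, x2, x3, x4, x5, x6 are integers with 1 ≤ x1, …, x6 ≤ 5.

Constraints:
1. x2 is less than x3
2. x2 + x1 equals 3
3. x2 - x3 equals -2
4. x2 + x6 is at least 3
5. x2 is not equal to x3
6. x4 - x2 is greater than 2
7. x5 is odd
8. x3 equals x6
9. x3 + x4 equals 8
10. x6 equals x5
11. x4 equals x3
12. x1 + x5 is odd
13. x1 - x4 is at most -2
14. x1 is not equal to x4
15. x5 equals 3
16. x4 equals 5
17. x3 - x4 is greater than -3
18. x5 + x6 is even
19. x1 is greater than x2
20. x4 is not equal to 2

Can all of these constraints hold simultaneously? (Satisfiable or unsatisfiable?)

Unsatisfiable

Constraint 16 fixes x4 = 5 and constraint 15 fixes x5 = 3. Constraints 8, 10, and 11 give x4 = x3 = x6 = x5, so x4 = x5. But 5 ≠ 3 — contradiction.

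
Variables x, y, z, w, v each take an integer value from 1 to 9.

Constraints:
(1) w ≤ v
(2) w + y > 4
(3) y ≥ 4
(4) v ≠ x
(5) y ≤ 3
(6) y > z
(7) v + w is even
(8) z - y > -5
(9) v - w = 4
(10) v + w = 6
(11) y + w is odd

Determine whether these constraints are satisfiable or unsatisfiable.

Unsatisfiable

From constraint 3: y ≥ 4. From constraint 5: y ≤ 3. But 3 < 4, so no value of y works.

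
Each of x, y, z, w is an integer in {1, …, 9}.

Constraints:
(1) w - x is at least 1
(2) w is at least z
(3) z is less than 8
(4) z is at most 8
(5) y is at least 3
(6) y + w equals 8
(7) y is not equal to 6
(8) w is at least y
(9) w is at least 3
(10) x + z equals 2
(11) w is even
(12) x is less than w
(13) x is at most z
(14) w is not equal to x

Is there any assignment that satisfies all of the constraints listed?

Satisfiable

The assignment x = 1, y = 4, z = 1, w = 4 works:
  constraint 1 holds since w - x = 3.
  constraint 6 holds since y + w = 8.
  constraint 10 holds since x + z = 2.
The rest check out directly.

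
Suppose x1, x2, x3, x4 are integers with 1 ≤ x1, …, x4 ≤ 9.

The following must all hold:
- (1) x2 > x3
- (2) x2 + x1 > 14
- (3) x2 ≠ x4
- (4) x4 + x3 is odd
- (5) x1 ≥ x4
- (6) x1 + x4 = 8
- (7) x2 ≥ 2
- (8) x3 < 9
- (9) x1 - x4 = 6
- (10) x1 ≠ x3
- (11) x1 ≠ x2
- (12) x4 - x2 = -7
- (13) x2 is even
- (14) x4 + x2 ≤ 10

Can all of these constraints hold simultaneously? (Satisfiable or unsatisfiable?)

Take x1 = 7, x2 = 8, x3 = 2, x4 = 1. Then constraint 2: x2 + x1 = 15; constraint 6: x1 + x4 = 8, and every other listed constraint is also met.

Satisfiable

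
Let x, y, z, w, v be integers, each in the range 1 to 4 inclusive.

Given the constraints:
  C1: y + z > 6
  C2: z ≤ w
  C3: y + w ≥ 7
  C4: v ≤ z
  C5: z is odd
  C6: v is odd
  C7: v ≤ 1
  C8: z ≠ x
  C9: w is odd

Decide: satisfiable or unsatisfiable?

The assignment x = 2, y = 4, z = 3, w = 3, v = 1 works:
  constraint 1 holds since y + z = 7.
  constraint 3 holds since y + w = 7.
  constraint 5 holds since z = 3 is odd.
The rest check out directly.

Satisfiable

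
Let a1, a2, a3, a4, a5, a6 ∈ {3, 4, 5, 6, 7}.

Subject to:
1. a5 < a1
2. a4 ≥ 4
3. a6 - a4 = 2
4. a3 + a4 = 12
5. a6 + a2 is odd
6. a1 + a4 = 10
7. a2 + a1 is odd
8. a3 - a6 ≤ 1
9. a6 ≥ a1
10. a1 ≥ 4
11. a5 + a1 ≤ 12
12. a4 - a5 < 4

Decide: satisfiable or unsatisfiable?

Satisfiable

One satisfying assignment is a1 = 5, a2 = 6, a3 = 7, a4 = 5, a5 = 4, a6 = 7.
For the less obvious constraints — constraint 3: a6 - a4 = 2; constraint 4: a3 + a4 = 12 — and the others hold by inspection.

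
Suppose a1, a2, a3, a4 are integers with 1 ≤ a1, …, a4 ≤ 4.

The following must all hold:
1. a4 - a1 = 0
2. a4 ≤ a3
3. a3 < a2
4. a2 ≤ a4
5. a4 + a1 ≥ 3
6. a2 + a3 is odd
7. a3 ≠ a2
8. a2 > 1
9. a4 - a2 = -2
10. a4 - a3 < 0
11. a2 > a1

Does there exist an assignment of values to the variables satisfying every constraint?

Constraints 3, 4, and 10 give a2 ≤ a4, a4 < a3, a3 < a2. Chaining: a2 ≤ a4 < a3 < a2, which forces a2 < a2 — impossible.

Unsatisfiable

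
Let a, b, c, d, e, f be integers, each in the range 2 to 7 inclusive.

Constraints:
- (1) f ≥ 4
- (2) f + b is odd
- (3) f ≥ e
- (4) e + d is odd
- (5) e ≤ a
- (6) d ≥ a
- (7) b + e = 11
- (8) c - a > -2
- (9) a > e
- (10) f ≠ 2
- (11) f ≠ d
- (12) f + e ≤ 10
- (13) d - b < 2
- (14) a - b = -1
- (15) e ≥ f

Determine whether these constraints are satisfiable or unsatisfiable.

Setting (a, b, c, d, e, f) = (6, 7, 7, 7, 4, 4) satisfies everything: constraint 7: b + e = 11; constraint 8: c - a = 1, and the others follow.

Satisfiable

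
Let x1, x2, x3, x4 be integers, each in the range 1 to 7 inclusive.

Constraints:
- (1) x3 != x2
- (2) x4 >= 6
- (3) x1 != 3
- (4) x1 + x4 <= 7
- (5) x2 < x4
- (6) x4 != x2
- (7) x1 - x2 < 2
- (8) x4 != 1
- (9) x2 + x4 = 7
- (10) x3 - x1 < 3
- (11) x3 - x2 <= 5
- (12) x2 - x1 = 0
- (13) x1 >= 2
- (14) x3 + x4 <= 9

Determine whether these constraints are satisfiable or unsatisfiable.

From constraint 13: x1 ≥ 2. From constraint 2: x4 ≥ 6. Hence x1 + x4 ≥ 8. But constraint 4 requires x1 + x4 ≤ 7, and 7 < 8. Contradiction.

Unsatisfiable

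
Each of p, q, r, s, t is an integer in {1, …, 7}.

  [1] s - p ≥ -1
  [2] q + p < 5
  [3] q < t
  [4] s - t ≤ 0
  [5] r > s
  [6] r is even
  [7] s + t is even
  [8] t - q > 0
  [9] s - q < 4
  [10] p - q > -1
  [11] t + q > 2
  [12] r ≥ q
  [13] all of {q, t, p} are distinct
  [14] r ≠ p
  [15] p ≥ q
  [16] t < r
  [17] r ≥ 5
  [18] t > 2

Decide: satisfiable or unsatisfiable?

Satisfiable

Take p = 2, q = 1, r = 6, s = 4, t = 4. Then constraint 1: s - p = 2; constraint 2: q + p = 3; constraint 4: s - t = 0, and every other listed constraint is also met.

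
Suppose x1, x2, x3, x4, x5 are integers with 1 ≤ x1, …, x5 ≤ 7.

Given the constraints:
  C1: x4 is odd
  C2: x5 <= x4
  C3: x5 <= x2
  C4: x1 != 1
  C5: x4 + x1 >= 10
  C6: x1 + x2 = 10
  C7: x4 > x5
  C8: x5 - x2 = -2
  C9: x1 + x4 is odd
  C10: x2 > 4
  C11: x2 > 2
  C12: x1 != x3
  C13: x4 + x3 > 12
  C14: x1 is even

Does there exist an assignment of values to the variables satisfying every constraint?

Try x1 = 4, x2 = 6, x3 = 6, x4 = 7, x5 = 4.
Check constraint 5: x4 + x1 = 11; constraint 6: x1 + x2 = 10. The remaining constraints are straightforward to verify.

Satisfiable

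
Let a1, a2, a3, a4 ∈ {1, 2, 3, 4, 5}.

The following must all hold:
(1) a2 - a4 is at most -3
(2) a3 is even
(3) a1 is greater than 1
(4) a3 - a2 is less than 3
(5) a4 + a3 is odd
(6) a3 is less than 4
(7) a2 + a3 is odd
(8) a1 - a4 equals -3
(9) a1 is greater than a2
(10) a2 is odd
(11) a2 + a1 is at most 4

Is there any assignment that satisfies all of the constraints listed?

Satisfiable

The assignment a1 = 2, a2 = 1, a3 = 2, a4 = 5 works:
  constraint 1 holds since a2 - a4 = -4.
  constraint 4 holds since a3 - a2 = 1.
  constraint 8 holds since a1 - a4 = -3.
The rest check out directly.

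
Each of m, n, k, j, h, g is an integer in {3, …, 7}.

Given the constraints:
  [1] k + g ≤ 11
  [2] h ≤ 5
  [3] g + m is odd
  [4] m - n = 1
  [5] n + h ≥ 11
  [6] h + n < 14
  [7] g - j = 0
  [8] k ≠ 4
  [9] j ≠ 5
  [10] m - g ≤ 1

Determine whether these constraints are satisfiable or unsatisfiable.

Satisfiable

Try m = 7, n = 6, k = 5, j = 6, h = 5, g = 6.
Check constraint 1: k + g = 11; constraint 4: m - n = 1; constraint 5: n + h = 11. The remaining constraints are straightforward to verify.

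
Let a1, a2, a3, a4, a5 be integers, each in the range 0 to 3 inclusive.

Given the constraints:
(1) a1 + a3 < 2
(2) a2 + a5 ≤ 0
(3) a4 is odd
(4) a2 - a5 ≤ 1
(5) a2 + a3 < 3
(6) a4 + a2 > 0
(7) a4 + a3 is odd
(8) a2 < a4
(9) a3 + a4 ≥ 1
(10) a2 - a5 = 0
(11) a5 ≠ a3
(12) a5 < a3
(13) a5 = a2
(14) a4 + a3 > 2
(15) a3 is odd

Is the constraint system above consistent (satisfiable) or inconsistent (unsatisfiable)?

Unsatisfiable

Constraint 3 makes a4 odd and constraint 15 makes a3 odd, so a4 + a3 must be even. Constraint 7 says a4 + a3 is odd — contradiction.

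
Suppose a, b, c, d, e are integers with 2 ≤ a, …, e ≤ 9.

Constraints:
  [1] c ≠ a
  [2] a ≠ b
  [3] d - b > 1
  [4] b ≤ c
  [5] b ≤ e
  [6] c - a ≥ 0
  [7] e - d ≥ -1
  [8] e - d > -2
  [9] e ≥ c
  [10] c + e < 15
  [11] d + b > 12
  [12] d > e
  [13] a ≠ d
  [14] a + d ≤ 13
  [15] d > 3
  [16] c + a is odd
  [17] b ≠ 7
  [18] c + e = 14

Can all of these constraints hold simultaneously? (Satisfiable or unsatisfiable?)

Take a = 4, b = 5, c = 7, d = 8, e = 7. Then constraint 3: d - b = 3; constraint 6: c - a = 3, and every other listed constraint is also met.

Satisfiable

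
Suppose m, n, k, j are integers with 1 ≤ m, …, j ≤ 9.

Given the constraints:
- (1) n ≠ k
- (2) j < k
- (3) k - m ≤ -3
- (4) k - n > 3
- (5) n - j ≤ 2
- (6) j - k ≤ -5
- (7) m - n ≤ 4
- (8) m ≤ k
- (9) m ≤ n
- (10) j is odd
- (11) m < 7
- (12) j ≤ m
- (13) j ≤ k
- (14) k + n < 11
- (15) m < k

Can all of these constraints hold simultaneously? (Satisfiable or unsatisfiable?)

Constraints 3, 5, 6, and 7 give j − n ≥ -2, n − m ≥ -4, m − k ≥ 3, k − j ≥ 5.
Adding all 4 inequalities: the left sides telescope to 0, and the right sides sum to (-2) + (-4) + 3 + 5 = 2. So 0 ≥ 2, which is false.

Unsatisfiable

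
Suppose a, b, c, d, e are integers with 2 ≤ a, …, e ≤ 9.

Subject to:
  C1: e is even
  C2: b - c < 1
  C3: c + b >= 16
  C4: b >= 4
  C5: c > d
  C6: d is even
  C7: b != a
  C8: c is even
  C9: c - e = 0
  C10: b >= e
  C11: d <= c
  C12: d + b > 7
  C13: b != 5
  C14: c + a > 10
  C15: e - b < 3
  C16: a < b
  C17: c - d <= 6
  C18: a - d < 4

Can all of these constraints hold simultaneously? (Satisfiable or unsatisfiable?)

Satisfiable

Try a = 3, b = 8, c = 8, d = 2, e = 8.
Check constraint 2: b - c = 0; constraint 3: c + b = 16; constraint 9: c - e = 0. The remaining constraints are straightforward to verify.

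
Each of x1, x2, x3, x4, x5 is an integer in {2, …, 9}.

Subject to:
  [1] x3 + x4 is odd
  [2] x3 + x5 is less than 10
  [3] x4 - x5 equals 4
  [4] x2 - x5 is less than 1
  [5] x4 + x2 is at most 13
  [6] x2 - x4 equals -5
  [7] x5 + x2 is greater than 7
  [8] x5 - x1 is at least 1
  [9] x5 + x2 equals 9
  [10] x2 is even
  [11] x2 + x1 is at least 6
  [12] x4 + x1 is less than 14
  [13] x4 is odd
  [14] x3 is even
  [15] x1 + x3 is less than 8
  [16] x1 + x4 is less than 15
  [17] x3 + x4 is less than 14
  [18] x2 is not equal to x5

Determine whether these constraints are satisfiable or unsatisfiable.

The assignment x1 = 4, x2 = 4, x3 = 2, x4 = 9, x5 = 5 works:
  constraint 2 holds since x3 + x5 = 7.
  constraint 3 holds since x4 - x5 = 4.
The rest check out directly.

Satisfiable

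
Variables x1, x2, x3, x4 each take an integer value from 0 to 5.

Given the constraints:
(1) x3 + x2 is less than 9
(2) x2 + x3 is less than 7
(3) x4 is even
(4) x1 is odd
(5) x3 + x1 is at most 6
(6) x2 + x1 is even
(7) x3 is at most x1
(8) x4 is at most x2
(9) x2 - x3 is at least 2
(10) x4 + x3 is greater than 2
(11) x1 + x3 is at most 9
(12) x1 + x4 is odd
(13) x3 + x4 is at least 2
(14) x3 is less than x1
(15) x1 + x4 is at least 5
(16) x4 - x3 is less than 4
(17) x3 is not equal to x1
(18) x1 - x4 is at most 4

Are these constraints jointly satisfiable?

The assignment x1 = 5, x2 = 5, x3 = 1, x4 = 2 works:
  constraint 1 holds since x3 + x2 = 6.
  constraint 2 holds since x2 + x3 = 6.
  constraint 5 holds since x3 + x1 = 6.
The rest check out directly.

Satisfiable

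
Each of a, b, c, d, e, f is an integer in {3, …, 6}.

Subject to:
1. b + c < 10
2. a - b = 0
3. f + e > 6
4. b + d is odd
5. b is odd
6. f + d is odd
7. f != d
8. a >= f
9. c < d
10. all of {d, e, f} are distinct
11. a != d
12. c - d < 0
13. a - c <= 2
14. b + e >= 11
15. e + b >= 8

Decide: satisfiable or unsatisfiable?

Satisfiable

One satisfying assignment is a = 5, b = 5, c = 3, d = 4, e = 6, f = 3.
For the less obvious constraints — constraint 1: b + c = 8; constraint 2: a - b = 0 — and the others hold by inspection.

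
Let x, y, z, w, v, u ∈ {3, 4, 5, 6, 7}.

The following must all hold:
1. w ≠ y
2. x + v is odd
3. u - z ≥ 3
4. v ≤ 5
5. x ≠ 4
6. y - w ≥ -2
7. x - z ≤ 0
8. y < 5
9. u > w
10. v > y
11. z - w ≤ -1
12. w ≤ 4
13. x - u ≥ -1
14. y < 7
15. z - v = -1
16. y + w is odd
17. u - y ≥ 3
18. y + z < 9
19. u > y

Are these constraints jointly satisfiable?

Unsatisfiable

Constraints 6, 7, 11, 13, and 17 give z − x ≥ 0, x − u ≥ -1, u − y ≥ 3, y − w ≥ -2, w − z ≥ 1.
Adding all 5 inequalities: the left sides telescope to 0, and the right sides sum to 0 + (-1) + 3 + (-2) + 1 = 1. So 0 ≥ 1, which is false.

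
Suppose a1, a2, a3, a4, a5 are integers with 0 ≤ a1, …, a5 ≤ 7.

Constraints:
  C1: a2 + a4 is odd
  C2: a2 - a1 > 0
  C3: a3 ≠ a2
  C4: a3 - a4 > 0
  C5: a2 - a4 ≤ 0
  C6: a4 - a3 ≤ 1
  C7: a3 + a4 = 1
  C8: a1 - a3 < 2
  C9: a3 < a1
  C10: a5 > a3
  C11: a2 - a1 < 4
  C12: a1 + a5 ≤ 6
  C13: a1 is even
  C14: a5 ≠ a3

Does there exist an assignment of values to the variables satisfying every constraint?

Constraints 2, 4, 5, and 9 give a1 < a2, a2 ≤ a4, a4 < a3, a3 < a1. Chaining: a1 < a2 ≤ a4 < a3 < a1, which forces a1 < a1 — impossible.

Unsatisfiable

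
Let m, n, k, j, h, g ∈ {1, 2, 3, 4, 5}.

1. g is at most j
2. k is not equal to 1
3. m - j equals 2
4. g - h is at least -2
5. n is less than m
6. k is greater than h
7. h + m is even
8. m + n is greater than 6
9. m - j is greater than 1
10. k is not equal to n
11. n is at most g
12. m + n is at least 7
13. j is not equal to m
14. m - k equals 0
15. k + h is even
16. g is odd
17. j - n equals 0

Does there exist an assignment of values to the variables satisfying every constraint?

Satisfiable

One satisfying assignment is m = 5, n = 3, k = 5, j = 3, h = 3, g = 3.
For the less obvious constraints — constraint 3: m - j = 2; constraint 4: g - h = 0 — and the others hold by inspection.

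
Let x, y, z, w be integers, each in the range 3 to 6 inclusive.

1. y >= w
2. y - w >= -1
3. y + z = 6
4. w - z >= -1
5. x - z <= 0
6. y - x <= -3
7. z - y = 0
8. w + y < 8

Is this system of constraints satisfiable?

Unsatisfiable

Constraints 2, 4, 5, and 6 give y − w ≥ -1, w − z ≥ -1, z − x ≥ 0, x − y ≥ 3.
Adding all 4 inequalities: the left sides telescope to 0, and the right sides sum to (-1) + (-1) + 0 + 3 = 1. So 0 ≥ 1, which is false.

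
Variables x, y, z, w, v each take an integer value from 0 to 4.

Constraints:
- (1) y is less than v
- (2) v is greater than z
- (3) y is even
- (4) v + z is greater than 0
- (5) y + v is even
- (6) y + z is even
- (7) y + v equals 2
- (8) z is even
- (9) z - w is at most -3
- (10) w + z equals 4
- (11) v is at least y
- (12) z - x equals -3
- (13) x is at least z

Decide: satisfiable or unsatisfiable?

Satisfiable

Try x = 3, y = 0, z = 0, w = 4, v = 2.
Check constraint 4: v + z = 2; constraint 7: y + v = 2. The remaining constraints are straightforward to verify.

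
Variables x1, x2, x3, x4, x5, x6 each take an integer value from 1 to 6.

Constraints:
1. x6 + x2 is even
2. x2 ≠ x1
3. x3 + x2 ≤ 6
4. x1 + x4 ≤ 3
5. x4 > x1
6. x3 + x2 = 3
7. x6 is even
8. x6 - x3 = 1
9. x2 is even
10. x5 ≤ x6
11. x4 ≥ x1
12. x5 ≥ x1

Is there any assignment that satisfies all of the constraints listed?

Satisfiable

Try x1 = 1, x2 = 2, x3 = 1, x4 = 2, x5 = 1, x6 = 2.
Check constraint 3: x3 + x2 = 3; constraint 4: x1 + x4 = 3. The remaining constraints are straightforward to verify.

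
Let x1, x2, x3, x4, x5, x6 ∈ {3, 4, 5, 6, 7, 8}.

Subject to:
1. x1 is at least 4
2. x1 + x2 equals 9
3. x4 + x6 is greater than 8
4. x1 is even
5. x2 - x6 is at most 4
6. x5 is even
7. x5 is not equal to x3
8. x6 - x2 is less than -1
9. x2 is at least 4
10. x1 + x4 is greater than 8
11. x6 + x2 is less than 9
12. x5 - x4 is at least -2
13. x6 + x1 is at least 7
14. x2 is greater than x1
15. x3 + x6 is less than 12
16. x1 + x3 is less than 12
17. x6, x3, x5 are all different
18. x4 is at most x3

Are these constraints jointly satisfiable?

Satisfiable

One satisfying assignment is x1 = 4, x2 = 5, x3 = 7, x4 = 6, x5 = 4, x6 = 3.
For the less obvious constraints — constraint 2: x1 + x2 = 9; constraint 3: x4 + x6 = 9 — and the others hold by inspection.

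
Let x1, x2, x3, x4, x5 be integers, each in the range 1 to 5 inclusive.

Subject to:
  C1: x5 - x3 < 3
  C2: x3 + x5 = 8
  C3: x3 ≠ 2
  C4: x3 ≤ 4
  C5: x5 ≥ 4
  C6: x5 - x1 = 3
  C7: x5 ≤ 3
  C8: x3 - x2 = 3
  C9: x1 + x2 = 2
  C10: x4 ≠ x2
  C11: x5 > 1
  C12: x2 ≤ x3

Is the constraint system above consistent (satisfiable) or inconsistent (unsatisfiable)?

Unsatisfiable

From constraint 4: x3 ≤ 4. From constraint 7: x5 ≤ 3. Hence x3 + x5 ≤ 7. But constraint 2 requires x3 + x5 = 8, and 8 > 7. Contradiction.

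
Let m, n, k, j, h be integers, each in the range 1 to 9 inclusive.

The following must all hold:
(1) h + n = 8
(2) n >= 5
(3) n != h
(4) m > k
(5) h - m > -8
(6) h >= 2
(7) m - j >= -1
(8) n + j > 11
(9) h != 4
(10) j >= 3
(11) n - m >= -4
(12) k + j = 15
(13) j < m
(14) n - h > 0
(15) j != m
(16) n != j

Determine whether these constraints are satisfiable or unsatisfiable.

Take m = 9, n = 5, k = 7, j = 8, h = 3. Then constraint 1: h + n = 8; constraint 5: h - m = -6, and every other listed constraint is also met.

Satisfiable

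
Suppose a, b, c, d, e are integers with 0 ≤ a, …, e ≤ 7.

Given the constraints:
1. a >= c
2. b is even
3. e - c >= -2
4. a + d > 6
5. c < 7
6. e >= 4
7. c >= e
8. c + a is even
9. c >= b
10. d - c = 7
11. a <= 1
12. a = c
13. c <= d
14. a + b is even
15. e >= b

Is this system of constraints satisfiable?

From constraints 6 and 7: c ≥ e and e ≥ 4, so c ≥ 4. From constraints 1 and 11: c ≤ a and a ≤ 1, so c ≤ 1. But 1 < 4, so no value of c works.

Unsatisfiable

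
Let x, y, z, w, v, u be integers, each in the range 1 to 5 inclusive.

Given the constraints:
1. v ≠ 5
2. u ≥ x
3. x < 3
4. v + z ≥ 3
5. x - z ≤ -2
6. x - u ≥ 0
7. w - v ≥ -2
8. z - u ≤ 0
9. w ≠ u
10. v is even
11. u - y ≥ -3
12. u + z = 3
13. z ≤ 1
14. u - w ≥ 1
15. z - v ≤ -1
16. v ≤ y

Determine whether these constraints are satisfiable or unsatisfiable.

Unsatisfiable

Constraints 5, 6, 7, 14, and 15 give w − v ≥ -2, v − z ≥ 1, z − x ≥ 2, x − u ≥ 0, u − w ≥ 1.
Adding all 5 inequalities: the left sides telescope to 0, and the right sides sum to (-2) + 1 + 2 + 0 + 1 = 2. So 0 ≥ 2, which is false.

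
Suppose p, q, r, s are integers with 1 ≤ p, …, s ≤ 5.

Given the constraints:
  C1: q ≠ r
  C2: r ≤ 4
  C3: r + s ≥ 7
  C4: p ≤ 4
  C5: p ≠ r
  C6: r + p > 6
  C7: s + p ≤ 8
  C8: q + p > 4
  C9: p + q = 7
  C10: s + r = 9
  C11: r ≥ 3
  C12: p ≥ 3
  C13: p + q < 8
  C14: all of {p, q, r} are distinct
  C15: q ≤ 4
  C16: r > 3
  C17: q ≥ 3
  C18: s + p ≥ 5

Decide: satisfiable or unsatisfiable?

Constraints 2, 4, 11, 12, 15, and 17 confine each of p, q, r to the 2 values {3, 4}.
Constraint 14 requires all 3 of them to be distinct, but only 2 values are available — impossible by the pigeonhole principle.

Unsatisfiable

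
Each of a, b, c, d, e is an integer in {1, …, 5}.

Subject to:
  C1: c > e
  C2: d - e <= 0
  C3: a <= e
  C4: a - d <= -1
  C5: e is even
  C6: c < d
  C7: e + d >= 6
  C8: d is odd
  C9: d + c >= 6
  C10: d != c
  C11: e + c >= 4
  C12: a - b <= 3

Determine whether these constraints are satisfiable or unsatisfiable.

Unsatisfiable

Constraints 1, 2, and 6 give c < d, d ≤ e, e < c. Chaining: c < d ≤ e < c, which forces c < c — impossible.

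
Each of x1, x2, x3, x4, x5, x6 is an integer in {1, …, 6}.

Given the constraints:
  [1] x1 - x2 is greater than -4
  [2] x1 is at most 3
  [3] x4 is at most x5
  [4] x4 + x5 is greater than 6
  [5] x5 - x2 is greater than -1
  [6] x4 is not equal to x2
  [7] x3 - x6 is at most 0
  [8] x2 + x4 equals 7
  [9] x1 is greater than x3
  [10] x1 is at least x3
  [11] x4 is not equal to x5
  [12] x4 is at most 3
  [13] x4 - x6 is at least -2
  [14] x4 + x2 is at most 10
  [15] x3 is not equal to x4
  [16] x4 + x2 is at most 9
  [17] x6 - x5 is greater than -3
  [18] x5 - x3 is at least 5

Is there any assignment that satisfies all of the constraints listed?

Setting (x1, x2, x3, x4, x5, x6) = (2, 5, 1, 2, 6, 4) satisfies everything: constraint 1: x1 - x2 = -3; constraint 4: x4 + x5 = 8; constraint 5: x5 - x2 = 1, and the others follow.

Satisfiable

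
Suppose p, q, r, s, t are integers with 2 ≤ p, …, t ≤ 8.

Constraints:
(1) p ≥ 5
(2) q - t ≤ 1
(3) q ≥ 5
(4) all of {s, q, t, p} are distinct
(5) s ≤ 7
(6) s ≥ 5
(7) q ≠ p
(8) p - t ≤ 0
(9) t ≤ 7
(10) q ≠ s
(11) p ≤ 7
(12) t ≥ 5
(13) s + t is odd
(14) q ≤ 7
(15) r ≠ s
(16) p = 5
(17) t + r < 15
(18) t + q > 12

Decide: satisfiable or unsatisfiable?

Constraints 1, 3, 5, 6, 9, 11, 12, and 14 confine each of s, q, t, p to the 3 values {5, …, 7}.
Constraint 4 requires all 4 of them to be distinct, but only 3 values are available — impossible by the pigeonhole principle.

Unsatisfiable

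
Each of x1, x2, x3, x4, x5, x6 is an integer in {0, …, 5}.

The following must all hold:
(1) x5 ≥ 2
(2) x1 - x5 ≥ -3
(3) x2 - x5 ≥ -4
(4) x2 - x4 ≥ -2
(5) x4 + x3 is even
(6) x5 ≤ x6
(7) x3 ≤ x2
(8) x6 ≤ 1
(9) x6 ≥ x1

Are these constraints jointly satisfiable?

Unsatisfiable

From constraints 1 and 6: x6 ≥ x5 and x5 ≥ 2, so x6 ≥ 2. From constraint 8: x6 ≤ 1. But 1 < 2, so no value of x6 works.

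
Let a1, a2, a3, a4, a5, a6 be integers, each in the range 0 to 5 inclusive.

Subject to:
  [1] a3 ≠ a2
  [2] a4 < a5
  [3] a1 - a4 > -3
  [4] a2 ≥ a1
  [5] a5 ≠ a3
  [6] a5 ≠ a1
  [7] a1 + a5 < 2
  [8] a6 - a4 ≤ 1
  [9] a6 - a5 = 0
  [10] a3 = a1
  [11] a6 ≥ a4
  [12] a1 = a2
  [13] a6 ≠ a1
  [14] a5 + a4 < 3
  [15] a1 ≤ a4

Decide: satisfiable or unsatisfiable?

Unsatisfiable

From constraints 10 and 12, a3 = a1 = a2, so a3 = a2. But constraint 1 says a3 ≠ a2. Contradiction.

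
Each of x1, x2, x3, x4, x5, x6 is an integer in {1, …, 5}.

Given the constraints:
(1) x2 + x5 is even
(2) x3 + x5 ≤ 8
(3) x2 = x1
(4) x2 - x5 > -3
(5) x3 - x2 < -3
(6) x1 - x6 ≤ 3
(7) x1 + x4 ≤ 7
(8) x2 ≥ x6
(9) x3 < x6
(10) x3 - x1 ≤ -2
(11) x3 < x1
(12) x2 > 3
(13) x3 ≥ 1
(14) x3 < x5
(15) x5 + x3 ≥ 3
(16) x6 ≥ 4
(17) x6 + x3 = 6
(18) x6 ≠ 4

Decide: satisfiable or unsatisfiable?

Satisfiable

Try x1 = 5, x2 = 5, x3 = 1, x4 = 2, x5 = 5, x6 = 5.
Check constraint 2: x3 + x5 = 6; constraint 4: x2 - x5 = 0; constraint 5: x3 - x2 = -4. The remaining constraints are straightforward to verify.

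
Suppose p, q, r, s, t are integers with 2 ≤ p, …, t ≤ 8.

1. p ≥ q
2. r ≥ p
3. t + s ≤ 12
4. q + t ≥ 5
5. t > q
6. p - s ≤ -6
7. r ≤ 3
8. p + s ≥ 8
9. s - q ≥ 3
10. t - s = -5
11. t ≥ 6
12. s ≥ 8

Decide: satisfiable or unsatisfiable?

From constraint 11: t ≥ 6. From constraint 12: s ≥ 8. Hence t + s ≥ 14. But constraint 3 requires t + s ≤ 12, and 12 < 14. Contradiction.

Unsatisfiable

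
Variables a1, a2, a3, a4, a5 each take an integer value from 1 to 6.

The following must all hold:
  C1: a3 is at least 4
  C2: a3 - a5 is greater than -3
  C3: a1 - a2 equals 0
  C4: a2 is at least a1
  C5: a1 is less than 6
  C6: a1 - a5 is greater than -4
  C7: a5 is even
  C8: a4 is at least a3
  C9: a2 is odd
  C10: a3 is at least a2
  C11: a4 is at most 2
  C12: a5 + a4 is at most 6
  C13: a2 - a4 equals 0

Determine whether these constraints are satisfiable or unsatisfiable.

From constraints 1 and 8: a4 ≥ a3 and a3 ≥ 4, so a4 ≥ 4. From constraint 11: a4 ≤ 2. But 2 < 4, so no value of a4 works.

Unsatisfiable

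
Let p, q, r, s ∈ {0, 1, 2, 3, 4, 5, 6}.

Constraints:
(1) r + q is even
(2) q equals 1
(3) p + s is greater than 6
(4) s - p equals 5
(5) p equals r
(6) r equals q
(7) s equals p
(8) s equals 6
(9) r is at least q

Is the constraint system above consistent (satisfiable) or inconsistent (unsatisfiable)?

Unsatisfiable

Constraint 8 fixes s = 6 and constraint 2 fixes q = 1. Constraints 5, 6, and 7 give s = p = r = q, so s = q. But 6 ≠ 1 — contradiction.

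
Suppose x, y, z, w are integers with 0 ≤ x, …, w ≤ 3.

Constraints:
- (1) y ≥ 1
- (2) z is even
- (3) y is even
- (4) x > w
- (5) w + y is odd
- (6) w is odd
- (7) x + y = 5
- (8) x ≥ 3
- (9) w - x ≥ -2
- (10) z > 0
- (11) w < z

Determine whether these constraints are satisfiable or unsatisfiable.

Try x = 3, y = 2, z = 2, w = 1.
Check constraint 7: x + y = 5; constraint 9: w - x = -2. The remaining constraints are straightforward to verify.

Satisfiable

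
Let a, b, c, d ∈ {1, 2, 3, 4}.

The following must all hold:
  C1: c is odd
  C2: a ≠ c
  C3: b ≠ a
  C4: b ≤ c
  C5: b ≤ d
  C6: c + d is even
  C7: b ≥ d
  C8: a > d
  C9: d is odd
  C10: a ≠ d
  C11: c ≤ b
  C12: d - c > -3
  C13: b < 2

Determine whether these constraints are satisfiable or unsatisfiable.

Satisfiable

Setting (a, b, c, d) = (2, 1, 1, 1) satisfies everything: constraint 1: c = 1 is odd; constraint 12: d - c = 0, and the others follow.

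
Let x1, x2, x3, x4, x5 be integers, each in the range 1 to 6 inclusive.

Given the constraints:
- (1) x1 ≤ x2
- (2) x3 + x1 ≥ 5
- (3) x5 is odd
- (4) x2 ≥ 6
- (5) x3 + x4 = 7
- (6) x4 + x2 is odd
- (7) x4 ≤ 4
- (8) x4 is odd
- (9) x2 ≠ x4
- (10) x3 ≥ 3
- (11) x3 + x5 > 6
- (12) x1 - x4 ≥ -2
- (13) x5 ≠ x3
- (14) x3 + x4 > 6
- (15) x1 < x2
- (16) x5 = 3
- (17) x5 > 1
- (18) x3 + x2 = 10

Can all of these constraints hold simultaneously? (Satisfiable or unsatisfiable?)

Take x1 = 4, x2 = 6, x3 = 4, x4 = 3, x5 = 3. Then constraint 2: x3 + x1 = 8; constraint 5: x3 + x4 = 7, and every other listed constraint is also met.

Satisfiable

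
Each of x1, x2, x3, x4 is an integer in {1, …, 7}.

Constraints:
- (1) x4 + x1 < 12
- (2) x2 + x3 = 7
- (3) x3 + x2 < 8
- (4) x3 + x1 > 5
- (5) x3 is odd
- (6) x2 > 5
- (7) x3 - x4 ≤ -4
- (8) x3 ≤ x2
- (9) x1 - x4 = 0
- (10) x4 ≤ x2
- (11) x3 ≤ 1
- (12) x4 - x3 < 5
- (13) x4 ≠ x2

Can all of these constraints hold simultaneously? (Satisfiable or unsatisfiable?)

One satisfying assignment is x1 = 5, x2 = 6, x3 = 1, x4 = 5.
For the less obvious constraints — constraint 1: x4 + x1 = 10; constraint 2: x2 + x3 = 7; constraint 3: x3 + x2 = 7 — and the others hold by inspection.

Satisfiable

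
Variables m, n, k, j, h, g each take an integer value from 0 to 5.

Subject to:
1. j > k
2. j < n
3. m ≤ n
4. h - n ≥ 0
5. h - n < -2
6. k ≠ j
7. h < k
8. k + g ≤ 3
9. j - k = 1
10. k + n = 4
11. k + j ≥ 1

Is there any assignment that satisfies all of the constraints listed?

Constraints 1, 2, 4, and 7 give j < n, n ≤ h, h < k, k < j. Chaining: j < n ≤ h < k < j, which forces j < j — impossible.

Unsatisfiable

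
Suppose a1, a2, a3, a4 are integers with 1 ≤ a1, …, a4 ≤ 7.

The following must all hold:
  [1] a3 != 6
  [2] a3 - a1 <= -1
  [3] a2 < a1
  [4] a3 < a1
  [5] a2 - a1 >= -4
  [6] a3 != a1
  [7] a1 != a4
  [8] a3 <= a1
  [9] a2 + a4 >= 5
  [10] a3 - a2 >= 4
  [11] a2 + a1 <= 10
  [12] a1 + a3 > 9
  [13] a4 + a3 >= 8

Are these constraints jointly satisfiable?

Constraints 2, 5, and 10 give a3 − a2 ≥ 4, a2 − a1 ≥ -4, a1 − a3 ≥ 1.
Adding all 3 inequalities: the left sides telescope to 0, and the right sides sum to 4 + (-4) + 1 = 1. So 0 ≥ 1, which is false.

Unsatisfiable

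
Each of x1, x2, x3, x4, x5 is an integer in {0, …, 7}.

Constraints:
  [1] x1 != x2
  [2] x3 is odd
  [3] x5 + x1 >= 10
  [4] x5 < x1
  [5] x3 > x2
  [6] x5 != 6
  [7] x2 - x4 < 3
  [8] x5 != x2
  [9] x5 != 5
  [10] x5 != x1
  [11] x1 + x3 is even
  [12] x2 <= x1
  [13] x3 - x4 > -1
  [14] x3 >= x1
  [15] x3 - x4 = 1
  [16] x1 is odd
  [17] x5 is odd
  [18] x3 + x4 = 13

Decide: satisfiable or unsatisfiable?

Satisfiable

Setting (x1, x2, x3, x4, x5) = (7, 6, 7, 6, 3) satisfies everything: constraint 3: x5 + x1 = 10; constraint 7: x2 - x4 = 0, and the others follow.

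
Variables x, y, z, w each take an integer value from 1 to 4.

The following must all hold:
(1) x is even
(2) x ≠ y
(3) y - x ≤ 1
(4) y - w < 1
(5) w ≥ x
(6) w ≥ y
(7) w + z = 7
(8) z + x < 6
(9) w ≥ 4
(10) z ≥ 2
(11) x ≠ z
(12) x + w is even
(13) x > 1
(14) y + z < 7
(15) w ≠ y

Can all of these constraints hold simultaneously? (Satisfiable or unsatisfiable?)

Satisfiable

The assignment x = 2, y = 3, z = 3, w = 4 works:
  constraint 3 holds since y - x = 1.
  constraint 4 holds since y - w = -1.
  constraint 7 holds since w + z = 7.
The rest check out directly.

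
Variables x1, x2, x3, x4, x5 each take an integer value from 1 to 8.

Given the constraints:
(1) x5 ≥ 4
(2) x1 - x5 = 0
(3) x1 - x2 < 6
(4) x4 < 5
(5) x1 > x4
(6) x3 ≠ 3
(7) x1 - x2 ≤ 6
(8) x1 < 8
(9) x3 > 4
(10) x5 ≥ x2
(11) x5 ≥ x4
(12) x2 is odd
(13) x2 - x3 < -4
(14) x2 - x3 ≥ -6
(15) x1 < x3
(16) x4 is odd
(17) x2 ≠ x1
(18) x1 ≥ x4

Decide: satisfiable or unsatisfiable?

Satisfiable

The assignment x1 = 5, x2 = 1, x3 = 6, x4 = 1, x5 = 5 works:
  constraint 2 holds since x1 - x5 = 0.
  constraint 3 holds since x1 - x2 = 4.
  constraint 7 holds since x1 - x2 = 4.
The rest check out directly.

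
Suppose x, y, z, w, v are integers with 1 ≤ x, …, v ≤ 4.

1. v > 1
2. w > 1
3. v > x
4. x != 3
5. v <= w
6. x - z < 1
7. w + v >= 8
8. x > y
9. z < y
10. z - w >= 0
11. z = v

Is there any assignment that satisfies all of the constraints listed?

Unsatisfiable

Constraints 3, 5, 8, 9, and 10 give w ≤ z, z < y, y < x, x < v, v ≤ w. Chaining: w ≤ z < y < x < v ≤ w, which forces w < w — impossible.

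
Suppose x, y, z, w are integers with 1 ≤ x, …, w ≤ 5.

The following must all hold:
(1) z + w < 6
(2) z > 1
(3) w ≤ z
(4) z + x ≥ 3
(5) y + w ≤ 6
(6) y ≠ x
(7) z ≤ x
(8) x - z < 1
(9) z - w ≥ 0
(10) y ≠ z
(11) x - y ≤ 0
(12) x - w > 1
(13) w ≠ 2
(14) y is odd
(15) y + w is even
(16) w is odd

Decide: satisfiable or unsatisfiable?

Satisfiable

Setting (x, y, z, w) = (3, 5, 3, 1) satisfies everything: constraint 1: z + w = 4; constraint 4: z + x = 6, and the others follow.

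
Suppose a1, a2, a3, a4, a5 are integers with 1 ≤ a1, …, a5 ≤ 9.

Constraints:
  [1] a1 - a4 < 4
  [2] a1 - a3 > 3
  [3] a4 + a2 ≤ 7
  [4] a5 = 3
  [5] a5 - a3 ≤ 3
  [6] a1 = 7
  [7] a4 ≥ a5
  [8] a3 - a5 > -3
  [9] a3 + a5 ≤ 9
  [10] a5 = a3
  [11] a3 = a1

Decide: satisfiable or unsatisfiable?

Constraint 4 fixes a5 = 3 and constraint 6 fixes a1 = 7. Constraints 10 and 11 give a5 = a3 = a1, so a5 = a1. But 3 ≠ 7 — contradiction.

Unsatisfiable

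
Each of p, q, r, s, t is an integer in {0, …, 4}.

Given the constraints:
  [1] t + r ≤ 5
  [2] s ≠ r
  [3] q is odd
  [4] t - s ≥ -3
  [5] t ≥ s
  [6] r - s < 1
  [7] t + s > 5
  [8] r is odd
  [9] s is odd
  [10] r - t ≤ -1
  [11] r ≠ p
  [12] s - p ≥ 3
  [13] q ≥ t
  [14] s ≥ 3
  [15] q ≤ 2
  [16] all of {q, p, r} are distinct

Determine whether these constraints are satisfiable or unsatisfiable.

Unsatisfiable

From constraints 5 and 14: t ≥ s and s ≥ 3, so t ≥ 3. From constraints 13 and 15: t ≤ q and q ≤ 2, so t ≤ 2. But 2 < 3, so no value of t works.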